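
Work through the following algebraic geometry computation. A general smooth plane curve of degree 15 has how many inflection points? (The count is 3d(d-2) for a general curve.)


For a general smooth plane curve C of degree d, the inflection points are
the intersection of C with its Hessian curve, which has degree 3(d-2).
By Bezout, the total intersection number is d * 3(d-2) = 15 * 39 = 585.
For a general curve every flex is ordinary, so each contributes
multiplicity 1 to C·Hess(C), and the number of distinct inflection
points is 3d(d-2).
Inflection points = 3*15*(15-2) = 3*15*13 = 585

585


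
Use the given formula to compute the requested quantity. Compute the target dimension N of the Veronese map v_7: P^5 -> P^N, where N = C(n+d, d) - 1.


The Veronese embedding v_d: P^n -> P^N maps each point to all
degree-d monomials in n+1 homogeneous coordinates.
N = C(n+d, d) - 1
N = C(5+7, 7) - 1
N = C(12, 7) - 1
C(12, 7) = 792
N = 792 - 1 = 791

791


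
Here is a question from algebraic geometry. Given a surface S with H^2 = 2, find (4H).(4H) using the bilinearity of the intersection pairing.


Using bilinearity of the intersection pairing on a surface S:
(aH).(bH) = ab * (H.H)
We have H^2 = 2.
D.E = (4H).(4H) = 4*4*2
= 16*2
= 32

32


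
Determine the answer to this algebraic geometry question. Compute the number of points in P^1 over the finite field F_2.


P^1(F_2) has (q^(n+1) - 1)/(q - 1) points.
= 2^1 + 2^0
= 2 + 1
= 3

3


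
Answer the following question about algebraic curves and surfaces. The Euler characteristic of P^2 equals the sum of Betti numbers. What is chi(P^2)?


The complex projective space P^2 has one cell in each even real dimension 0, 2, ..., 4.
The cohomology groups are H^{2k}(P^2) = Z for k = 0,...,2, and 0 otherwise.
Euler characteristic = sum of Betti numbers = 1 per even-dimensional cohomology group.
chi(P^2) = 2 + 1 = 3

3


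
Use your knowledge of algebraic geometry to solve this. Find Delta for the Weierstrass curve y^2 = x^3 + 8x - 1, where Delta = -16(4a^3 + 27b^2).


Compute each component:
4a^3 = 4*8^3 = 4*512 = 2048
27b^2 = 27*(-1)^2 = 27*1 = 27
4a^3 + 27b^2 = 2048 + 27 = 2075
Delta = -16*2075 = -33200

-33200


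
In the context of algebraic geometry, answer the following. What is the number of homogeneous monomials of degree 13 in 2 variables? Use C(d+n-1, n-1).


The number of degree-13 monomials in 2 variables is C(d+n-1, n-1).
= C(13+2-1, 2-1) = C(14, 1)
= 14

14


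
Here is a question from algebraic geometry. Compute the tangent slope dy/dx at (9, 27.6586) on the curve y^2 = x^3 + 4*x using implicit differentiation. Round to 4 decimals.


Using implicit differentiation of y^2 = x^3 + 4*x:
2y * dy/dx = 3x^2 + 4
dy/dx = (3x^2 + 4)/(2y)
Numerator: 3*9^2 + 4 = 247
Denominator: 2*27.6586 = 55.3172
dy/dx = 247/55.3172 = 4.4652

4.4652


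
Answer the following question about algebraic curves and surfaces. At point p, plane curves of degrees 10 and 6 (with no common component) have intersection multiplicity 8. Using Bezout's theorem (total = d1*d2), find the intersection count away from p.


By Bezout's theorem, the total intersection number is d1 * d2.
Total = 10 * 6 = 60
Intersection multiplicity at p = 8
Remaining intersections = 60 - 8 = 52

52


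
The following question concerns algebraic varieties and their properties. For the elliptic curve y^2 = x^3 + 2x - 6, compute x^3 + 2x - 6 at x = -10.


Compute x^3 + 2x - 6 at x = -10:
x^3 = (-10)^3 = -1000
2*x = 2*(-10) = -20
Sum: -1000 - 20 - 6 = -1026

-1026


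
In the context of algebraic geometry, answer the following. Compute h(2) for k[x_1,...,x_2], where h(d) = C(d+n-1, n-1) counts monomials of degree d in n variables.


The Hilbert function for the polynomial ring in 2 variables is:
h(d) = C(d+n-1, n-1)
h(2) = C(2+2-1, 2-1) = C(3, 1)
= 3! / (1! * 2!)
= 3

3


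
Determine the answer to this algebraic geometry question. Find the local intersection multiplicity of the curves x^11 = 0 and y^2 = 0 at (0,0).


The intersection multiplicity of V(x^a) and V(y^b) at the origin is:
I(O; V(x^11), V(y^2)) = dim_k(k[x,y]/(x^11, y^2))
A basis for k[x,y]/(x^11, y^2) is the set of monomials x^i * y^j
where 0 <= i < 11 and 0 <= j < 2.
The number of such monomials is 11 * 2 = 22

22


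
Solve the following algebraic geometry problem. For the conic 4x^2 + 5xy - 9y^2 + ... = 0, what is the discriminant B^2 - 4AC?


The discriminant of a conic Ax^2 + Bxy + Cy^2 + ... = 0 is B^2 - 4AC.
B^2 = 5^2 = 25
4AC = 4*4*(-9) = -144
Discriminant = 25 + 144 = 169

169


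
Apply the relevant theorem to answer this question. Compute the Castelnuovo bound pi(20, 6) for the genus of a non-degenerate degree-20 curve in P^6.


Castelnuovo's bound: write d - 1 = m(r-1) + epsilon with 0 <= epsilon < r-1.
d - 1 = 20 - 1 = 19
r - 1 = 6 - 1 = 5
19 = 3*5 + 4, so m = 3, epsilon = 4
pi(d, r) = m(m-1)(r-1)/2 + m*epsilon
= 3*2*5/2 + 3*4
= 30/2 + 12
= 15 + 12 = 27

27


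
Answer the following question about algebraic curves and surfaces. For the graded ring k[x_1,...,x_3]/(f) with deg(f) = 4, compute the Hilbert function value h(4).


For R = k[x_1,...,x_n]/(f) with f homogeneous of degree e:
The Hilbert series is (1 - t^e)/(1 - t)^n.
So h(d) = C(d+n-1, n-1) - C(d-e+n-1, n-1) for d >= e.
With n=3, e=4, d=4:
C(4+3-1, 3-1) = C(6, 2) = 15
C(4-4+3-1, 3-1) = C(2, 2) = 1
h(4) = 15 - 1 = 14

14


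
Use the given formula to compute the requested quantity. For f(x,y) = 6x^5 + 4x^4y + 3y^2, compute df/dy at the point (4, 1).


df/dy = 4*x^4 + 2*3*y^1
At (4,1): 4*4^4 + 2*3*1^1
= 1024 + 6
= 1030

1030


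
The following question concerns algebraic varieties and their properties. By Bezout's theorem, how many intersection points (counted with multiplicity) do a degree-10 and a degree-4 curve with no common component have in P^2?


Bezout's theorem states the intersection count equals the product of degrees.
Intersection count = 10 * 4 = 40

40


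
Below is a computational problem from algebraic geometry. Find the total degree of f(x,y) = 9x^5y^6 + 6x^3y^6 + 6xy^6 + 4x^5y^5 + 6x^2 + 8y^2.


Examine each term for its total degree (sum of exponents).
  Term '9x^5y^6' has total degree 5+6 = 11.
  Term '6x^3y^6' has total degree 3+6 = 9.
  Term '6xy^6' has total degree 1+6 = 7.
  Term '4x^5y^5' has total degree 5+5 = 10.
  Term '6x^2' has total degree 2+0 = 2.
  Term '8y^2' has total degree 0+2 = 2.
The maximum total degree among all terms is 11.

11


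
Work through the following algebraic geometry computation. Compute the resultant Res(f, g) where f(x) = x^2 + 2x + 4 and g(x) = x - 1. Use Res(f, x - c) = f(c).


For Res(f, x - c), we evaluate f at x = c.
f(1) = 1^2 + 2*1 + 4
= 1 + 2 + 4
= 3 + 4 = 7
Res(f, g) = 7

7


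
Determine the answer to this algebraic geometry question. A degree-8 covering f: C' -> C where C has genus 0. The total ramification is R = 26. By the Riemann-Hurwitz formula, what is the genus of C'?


Riemann-Hurwitz formula: 2g' - 2 = d(2g - 2) + R
Given: d = 8, g = 0, R = 26
2g' - 2 = 8*(2*0 - 2) + 26
2g' - 2 = 8*(-2) + 26
2g' - 2 = -16 + 26 = 10
2g' = 12
g' = 6

6


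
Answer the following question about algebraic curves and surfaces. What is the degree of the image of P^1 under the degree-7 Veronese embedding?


The Veronese variety v_7(P^1) has degree d^r.
d^r = 7^1 = 7

7


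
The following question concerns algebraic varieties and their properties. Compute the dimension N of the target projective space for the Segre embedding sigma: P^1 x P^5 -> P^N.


The Segre embedding maps P^m x P^n into P^N via
all products of coordinates from each factor.
N = (m+1)(n+1) - 1
N = (1+1)(5+1) - 1
N = 2*6 - 1
N = 12 - 1 = 11

11


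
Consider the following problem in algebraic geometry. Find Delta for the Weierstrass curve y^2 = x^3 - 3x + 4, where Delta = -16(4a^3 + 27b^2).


Compute each component:
4a^3 = 4*(-3)^3 = 4*(-27) = -108
27b^2 = 27*4^2 = 27*16 = 432
4a^3 + 27b^2 = -108 + 432 = 324
Delta = -16*324 = -5184

-5184


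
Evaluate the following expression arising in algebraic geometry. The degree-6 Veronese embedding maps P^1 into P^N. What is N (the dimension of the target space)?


The Veronese embedding v_d: P^n -> P^N maps each point to all
degree-d monomials in n+1 homogeneous coordinates.
N = C(n+d, d) - 1
N = C(1+6, 6) - 1
N = C(7, 6) - 1
C(7, 6) = 7
N = 7 - 1 = 6

6


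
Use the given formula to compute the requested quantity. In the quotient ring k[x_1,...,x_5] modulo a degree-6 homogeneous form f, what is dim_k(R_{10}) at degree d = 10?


For R = k[x_1,...,x_n]/(f) with f homogeneous of degree e:
The Hilbert series is (1 - t^e)/(1 - t)^n.
So h(d) = C(d+n-1, n-1) - C(d-e+n-1, n-1) for d >= e.
With n=5, e=6, d=10:
C(10+5-1, 5-1) = C(14, 4) = 1001
C(10-6+5-1, 5-1) = C(8, 4) = 70
h(10) = 1001 - 70 = 931

931


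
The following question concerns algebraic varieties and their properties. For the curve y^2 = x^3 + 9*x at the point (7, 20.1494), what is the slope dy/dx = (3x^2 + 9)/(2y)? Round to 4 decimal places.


Using implicit differentiation of y^2 = x^3 + 9*x:
2y * dy/dx = 3x^2 + 9
dy/dx = (3x^2 + 9)/(2y)
Numerator: 3*7^2 + 9 = 156
Denominator: 2*20.1494 = 40.2988
dy/dx = 156/40.2988 = 3.8711

3.8711


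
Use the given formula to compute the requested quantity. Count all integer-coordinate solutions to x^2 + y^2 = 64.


Systematically check integer values of x where x^2 <= 64.
For each valid x, check if 64 - x^2 is a perfect square.
x=0: 64 - 0 = 64, sqrt = 8 (valid)
x=8: 64 - 64 = 0, sqrt = 0 (valid)
Total integer solutions found: 4

4


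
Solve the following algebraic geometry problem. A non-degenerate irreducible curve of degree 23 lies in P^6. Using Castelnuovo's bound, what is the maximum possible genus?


Castelnuovo's bound: write d - 1 = m(r-1) + epsilon with 0 <= epsilon < r-1.
d - 1 = 23 - 1 = 22
r - 1 = 6 - 1 = 5
22 = 4*5 + 2, so m = 4, epsilon = 2
pi(d, r) = m(m-1)(r-1)/2 + m*epsilon
= 4*3*5/2 + 4*2
= 60/2 + 8
= 30 + 8 = 38

38


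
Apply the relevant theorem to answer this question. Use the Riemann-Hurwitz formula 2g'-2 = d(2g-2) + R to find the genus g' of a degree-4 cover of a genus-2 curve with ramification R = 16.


Riemann-Hurwitz formula: 2g' - 2 = d(2g - 2) + R
Given: d = 4, g = 2, R = 16
2g' - 2 = 4*(2*2 - 2) + 16
2g' - 2 = 4*2 + 16
2g' - 2 = 8 + 16 = 24
2g' = 26
g' = 13

13


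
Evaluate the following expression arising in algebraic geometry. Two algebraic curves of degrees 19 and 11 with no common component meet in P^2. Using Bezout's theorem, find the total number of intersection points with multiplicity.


Bezout's theorem states the intersection count equals the product of degrees.
Intersection count = 19 * 11 = 209

209


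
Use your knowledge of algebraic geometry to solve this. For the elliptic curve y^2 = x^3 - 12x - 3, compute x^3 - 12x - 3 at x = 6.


Compute x^3 - 12x - 3 at x = 6:
x^3 = 6^3 = 216
(-12)*x = (-12)*6 = -72
Sum: 216 - 72 - 3 = 141

141


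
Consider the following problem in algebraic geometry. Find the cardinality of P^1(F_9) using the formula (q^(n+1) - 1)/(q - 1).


P^1(F_9) has (q^(n+1) - 1)/(q - 1) points.
= 9^1 + 9^0
= 9 + 1
= 10

10


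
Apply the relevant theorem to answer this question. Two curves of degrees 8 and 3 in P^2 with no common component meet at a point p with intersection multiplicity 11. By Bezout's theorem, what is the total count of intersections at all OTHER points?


By Bezout's theorem, the total intersection number is d1 * d2.
Total = 8 * 3 = 24
Intersection multiplicity at p = 11
Remaining intersections = 24 - 11 = 13

13


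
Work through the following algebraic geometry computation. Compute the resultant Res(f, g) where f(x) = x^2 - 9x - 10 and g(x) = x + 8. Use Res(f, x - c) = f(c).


For Res(f, x - c), we evaluate f at x = c.
f(-8) = (-8)^2 - 9*(-8) - 10
= 64 + 72 - 10
= 136 - 10 = 126
Res(f, g) = 126

126


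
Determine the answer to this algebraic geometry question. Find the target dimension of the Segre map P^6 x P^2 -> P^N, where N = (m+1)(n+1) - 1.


The Segre embedding maps P^m x P^n into P^N via
all products of coordinates from each factor.
N = (m+1)(n+1) - 1
N = (6+1)(2+1) - 1
N = 7*3 - 1
N = 21 - 1 = 20

20


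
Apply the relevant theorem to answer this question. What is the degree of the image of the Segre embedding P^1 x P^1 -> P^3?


The degree of the Segre variety P^1 x P^1 is C(m+n, m).
= C(2, 1)
= 2

2


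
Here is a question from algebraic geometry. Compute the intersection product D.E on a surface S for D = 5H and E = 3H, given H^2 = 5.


Using bilinearity of the intersection pairing on a surface S:
(aH).(bH) = ab * (H.H)
We have H^2 = 5.
D.E = (5H).(3H) = 5*3*5
= 15*5
= 75

75


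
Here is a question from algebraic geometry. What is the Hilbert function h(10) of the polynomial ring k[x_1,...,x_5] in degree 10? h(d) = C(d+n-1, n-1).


The Hilbert function for the polynomial ring in 5 variables is:
h(d) = C(d+n-1, n-1)
h(10) = C(10+5-1, 5-1) = C(14, 4)
= 14! / (4! * 10!)
= 1001

1001


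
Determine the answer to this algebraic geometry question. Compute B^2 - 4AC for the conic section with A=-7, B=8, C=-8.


The discriminant of a conic Ax^2 + Bxy + Cy^2 + ... = 0 is B^2 - 4AC.
B^2 = 8^2 = 64
4AC = 4*(-7)*(-8) = 224
Discriminant = 64 - 224 = -160

-160


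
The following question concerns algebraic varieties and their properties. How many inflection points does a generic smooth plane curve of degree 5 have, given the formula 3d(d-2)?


For a general smooth plane curve C of degree d, the inflection points are
the intersection of C with its Hessian curve, which has degree 3(d-2).
By Bezout, the total intersection number is d * 3(d-2) = 5 * 9 = 45.
For a general curve every flex is ordinary, so each contributes
multiplicity 1 to C·Hess(C), and the number of distinct inflection
points is 3d(d-2).
Inflection points = 3*5*(5-2) = 3*5*3 = 45

45


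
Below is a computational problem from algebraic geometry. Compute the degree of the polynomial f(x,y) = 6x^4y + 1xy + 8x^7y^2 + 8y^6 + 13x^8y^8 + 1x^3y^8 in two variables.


Examine each term for its total degree (sum of exponents).
  Term '6x^4y' has total degree 4+1 = 5.
  Term '1xy' has total degree 1+1 = 2.
  Term '8x^7y^2' has total degree 7+2 = 9.
  Term '8y^6' has total degree 0+6 = 6.
  Term '13x^8y^8' has total degree 8+8 = 16.
  Term '1x^3y^8' has total degree 3+8 = 11.
The maximum total degree among all terms is 16.

16


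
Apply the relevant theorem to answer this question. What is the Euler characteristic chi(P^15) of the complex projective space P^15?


The complex projective space P^15 has one cell in each even real dimension 0, 2, ..., 30.
The cohomology groups are H^{2k}(P^15) = Z for k = 0,...,15, and 0 otherwise.
Euler characteristic = sum of Betti numbers = 1 per even-dimensional cohomology group.
chi(P^15) = 15 + 1 = 16

16


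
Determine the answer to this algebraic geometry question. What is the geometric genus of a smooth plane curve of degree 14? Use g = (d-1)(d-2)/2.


Using the genus formula for smooth plane curves:
g = (d-1)(d-2)/2
g = (14-1)(14-2)/2
g = 13*12/2
g = 156/2 = 78

78


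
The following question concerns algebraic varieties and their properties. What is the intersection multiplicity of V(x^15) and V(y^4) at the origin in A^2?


The intersection multiplicity of V(x^a) and V(y^b) at the origin is:
I(O; V(x^15), V(y^4)) = dim_k(k[x,y]/(x^15, y^4))
A basis for k[x,y]/(x^15, y^4) is the set of monomials x^i * y^j
where 0 <= i < 15 and 0 <= j < 4.
The number of such monomials is 15 * 4 = 60

60


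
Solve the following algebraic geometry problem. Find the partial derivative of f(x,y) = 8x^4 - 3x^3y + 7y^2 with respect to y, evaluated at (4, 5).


df/dy = (-3)*x^3 + 2*7*y^1
At (4,5): (-3)*4^3 + 2*7*5^1
= -192 + 70
= -122

-122


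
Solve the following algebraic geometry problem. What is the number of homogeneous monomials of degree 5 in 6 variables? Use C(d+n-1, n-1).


The number of degree-5 monomials in 6 variables is C(d+n-1, n-1).
= C(5+6-1, 6-1) = C(10, 5)
= 252

252


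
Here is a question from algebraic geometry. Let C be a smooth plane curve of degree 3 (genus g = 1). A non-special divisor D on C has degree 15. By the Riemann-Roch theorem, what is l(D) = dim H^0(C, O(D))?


First, compute the genus of a smooth plane curve of degree 3:
g = (d-1)(d-2)/2 = (3-1)(3-2)/2 = 1
For a non-special divisor D (i.e., h^1(D) = 0), Riemann-Roch gives:
l(D) = deg(D) - g + 1
Since deg(D) = 15 >= 2g - 1 = 1, D is non-special.
l(D) = 15 - 1 + 1 = 15

15


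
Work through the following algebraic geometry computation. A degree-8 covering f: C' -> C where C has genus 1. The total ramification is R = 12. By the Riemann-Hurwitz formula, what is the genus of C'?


Riemann-Hurwitz formula: 2g' - 2 = d(2g - 2) + R
Given: d = 8, g = 1, R = 12
2g' - 2 = 8*(2*1 - 2) + 12
2g' - 2 = 8*0 + 12
2g' - 2 = 0 + 12 = 12
2g' = 14
g' = 7

7


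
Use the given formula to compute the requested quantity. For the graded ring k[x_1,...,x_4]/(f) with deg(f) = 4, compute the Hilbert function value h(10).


For R = k[x_1,...,x_n]/(f) with f homogeneous of degree e:
The Hilbert series is (1 - t^e)/(1 - t)^n.
So h(d) = C(d+n-1, n-1) - C(d-e+n-1, n-1) for d >= e.
With n=4, e=4, d=10:
C(10+4-1, 4-1) = C(13, 3) = 286
C(10-4+4-1, 4-1) = C(9, 3) = 84
h(10) = 286 - 84 = 202

202


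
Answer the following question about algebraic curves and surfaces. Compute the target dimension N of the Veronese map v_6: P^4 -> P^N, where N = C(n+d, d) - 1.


The Veronese embedding v_d: P^n -> P^N maps each point to all
degree-d monomials in n+1 homogeneous coordinates.
N = C(n+d, d) - 1
N = C(4+6, 6) - 1
N = C(10, 6) - 1
C(10, 6) = 210
N = 210 - 1 = 209

209


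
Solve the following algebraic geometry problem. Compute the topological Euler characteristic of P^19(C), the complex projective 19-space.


The complex projective space P^19 has one cell in each even real dimension 0, 2, ..., 38.
The cohomology groups are H^{2k}(P^19) = Z for k = 0,...,19, and 0 otherwise.
Euler characteristic = sum of Betti numbers = 1 per even-dimensional cohomology group.
chi(P^19) = 19 + 1 = 20

20


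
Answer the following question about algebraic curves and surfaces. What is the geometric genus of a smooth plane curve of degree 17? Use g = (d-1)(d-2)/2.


Using the genus formula for smooth plane curves:
g = (d-1)(d-2)/2
g = (17-1)(17-2)/2
g = 16*15/2
g = 240/2 = 120

120


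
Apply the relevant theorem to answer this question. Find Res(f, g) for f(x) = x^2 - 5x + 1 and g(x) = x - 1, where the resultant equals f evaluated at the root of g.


For Res(f, x - c), we evaluate f at x = c.
f(1) = 1^2 - 5*1 + 1
= 1 - 5 + 1
= -4 + 1 = -3
Res(f, g) = -3

-3


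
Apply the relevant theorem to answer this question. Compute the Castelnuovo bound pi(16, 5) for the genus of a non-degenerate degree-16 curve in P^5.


Castelnuovo's bound: write d - 1 = m(r-1) + epsilon with 0 <= epsilon < r-1.
d - 1 = 16 - 1 = 15
r - 1 = 5 - 1 = 4
15 = 3*4 + 3, so m = 3, epsilon = 3
pi(d, r) = m(m-1)(r-1)/2 + m*epsilon
= 3*2*4/2 + 3*3
= 24/2 + 9
= 12 + 9 = 21

21


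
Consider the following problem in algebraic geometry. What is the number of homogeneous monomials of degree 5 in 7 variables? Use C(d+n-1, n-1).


The number of degree-5 monomials in 7 variables is C(d+n-1, n-1).
= C(5+7-1, 7-1) = C(11, 6)
= 462

462


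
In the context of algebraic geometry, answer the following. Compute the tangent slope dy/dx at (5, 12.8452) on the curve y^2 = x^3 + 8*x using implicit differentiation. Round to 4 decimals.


Using implicit differentiation of y^2 = x^3 + 8*x:
2y * dy/dx = 3x^2 + 8
dy/dx = (3x^2 + 8)/(2y)
Numerator: 3*5^2 + 8 = 83
Denominator: 2*12.8452 = 25.6904
dy/dx = 83/25.6904 = 3.2308

3.2308


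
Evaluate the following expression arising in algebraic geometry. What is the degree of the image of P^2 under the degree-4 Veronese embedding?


The Veronese variety v_4(P^2) has degree d^r.
d^r = 4^2 = 16

16


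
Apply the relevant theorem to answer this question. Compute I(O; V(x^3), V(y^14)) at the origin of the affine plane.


The intersection multiplicity of V(x^a) and V(y^b) at the origin is:
I(O; V(x^3), V(y^14)) = dim_k(k[x,y]/(x^3, y^14))
A basis for k[x,y]/(x^3, y^14) is the set of monomials x^i * y^j
where 0 <= i < 3 and 0 <= j < 14.
The number of such monomials is 3 * 14 = 42

42


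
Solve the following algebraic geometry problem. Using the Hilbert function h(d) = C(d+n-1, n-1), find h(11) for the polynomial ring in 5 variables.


The Hilbert function for the polynomial ring in 5 variables is:
h(d) = C(d+n-1, n-1)
h(11) = C(11+5-1, 5-1) = C(15, 4)
= 15! / (4! * 11!)
= 1365

1365


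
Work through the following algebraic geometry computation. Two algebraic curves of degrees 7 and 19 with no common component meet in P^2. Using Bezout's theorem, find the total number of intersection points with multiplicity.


Bezout's theorem states the intersection count equals the product of degrees.
Intersection count = 7 * 19 = 133

133


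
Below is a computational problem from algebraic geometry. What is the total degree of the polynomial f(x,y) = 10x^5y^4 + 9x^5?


Examine each term for its total degree (sum of exponents).
  Term '10x^5y^4' has total degree 5+4 = 9.
  Term '9x^5' has total degree 5+0 = 5.
The maximum total degree among all terms is 9.

9


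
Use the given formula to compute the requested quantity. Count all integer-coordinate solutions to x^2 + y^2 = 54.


Systematically check integer values of x where x^2 <= 54.
For each valid x, check if 54 - x^2 is a perfect square.
Total integer solutions found: 0

0


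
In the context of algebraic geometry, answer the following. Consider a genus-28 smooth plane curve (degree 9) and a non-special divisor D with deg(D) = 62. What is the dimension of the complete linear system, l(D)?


First, compute the genus of a smooth plane curve of degree 9:
g = (d-1)(d-2)/2 = (9-1)(9-2)/2 = 28
For a non-special divisor D (i.e., h^1(D) = 0), Riemann-Roch gives:
l(D) = deg(D) - g + 1
Since deg(D) = 62 >= 2g - 1 = 55, D is non-special.
l(D) = 62 - 28 + 1 = 35

35


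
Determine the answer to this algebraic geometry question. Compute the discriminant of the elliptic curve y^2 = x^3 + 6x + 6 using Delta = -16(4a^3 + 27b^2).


Compute each component:
4a^3 = 4*6^3 = 4*216 = 864
27b^2 = 27*6^2 = 27*36 = 972
4a^3 + 27b^2 = 864 + 972 = 1836
Delta = -16*1836 = -29376

-29376


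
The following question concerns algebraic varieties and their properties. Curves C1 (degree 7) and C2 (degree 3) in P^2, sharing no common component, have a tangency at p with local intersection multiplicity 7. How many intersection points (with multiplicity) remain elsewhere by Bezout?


By Bezout's theorem, the total intersection number is d1 * d2.
Total = 7 * 3 = 21
Intersection multiplicity at p = 7
Remaining intersections = 21 - 7 = 14

14


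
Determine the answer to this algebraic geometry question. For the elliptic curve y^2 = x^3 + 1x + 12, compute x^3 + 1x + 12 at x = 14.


Compute x^3 + 1x + 12 at x = 14:
x^3 = 14^3 = 2744
1*x = 1*14 = 14
Sum: 2744 + 14 + 12 = 2770

2770


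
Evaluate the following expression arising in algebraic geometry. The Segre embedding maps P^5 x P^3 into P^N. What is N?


The Segre embedding maps P^m x P^n into P^N via
all products of coordinates from each factor.
N = (m+1)(n+1) - 1
N = (5+1)(3+1) - 1
N = 6*4 - 1
N = 24 - 1 = 23

23


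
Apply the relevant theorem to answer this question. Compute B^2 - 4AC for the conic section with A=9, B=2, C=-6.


The discriminant of a conic Ax^2 + Bxy + Cy^2 + ... = 0 is B^2 - 4AC.
B^2 = 2^2 = 4
4AC = 4*9*(-6) = -216
Discriminant = 4 + 216 = 220

220


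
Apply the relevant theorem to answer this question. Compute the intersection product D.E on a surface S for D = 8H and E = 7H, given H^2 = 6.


Using bilinearity of the intersection pairing on a surface S:
(aH).(bH) = ab * (H.H)
We have H^2 = 6.
D.E = (8H).(7H) = 8*7*6
= 56*6
= 336

336


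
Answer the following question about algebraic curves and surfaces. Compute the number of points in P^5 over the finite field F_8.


P^5(F_8) has (q^(n+1) - 1)/(q - 1) points.
= 8^5 + 8^4 + 8^3 + 8^2 + 8^1 + 8^0
= 32768 + 4096 + 512 + 64 + 8 + 1
= 37449

37449


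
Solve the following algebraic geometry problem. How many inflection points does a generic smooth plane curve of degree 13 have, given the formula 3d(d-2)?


For a general smooth plane curve C of degree d, the inflection points are
the intersection of C with its Hessian curve, which has degree 3(d-2).
By Bezout, the total intersection number is d * 3(d-2) = 13 * 33 = 429.
For a general curve every flex is ordinary, so each contributes
multiplicity 1 to C·Hess(C), and the number of distinct inflection
points is 3d(d-2).
Inflection points = 3*13*(13-2) = 3*13*11 = 429

429


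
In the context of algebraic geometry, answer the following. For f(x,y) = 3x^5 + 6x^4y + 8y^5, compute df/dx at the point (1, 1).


df/dx = 5*3*x^4 + 4*6*x^3*y
At (1,1): 5*3*1^4 + 4*6*1^3*1
= 15 + 24
= 39

39


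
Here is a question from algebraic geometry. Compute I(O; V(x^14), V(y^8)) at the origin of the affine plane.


The intersection multiplicity of V(x^a) and V(y^b) at the origin is:
I(O; V(x^14), V(y^8)) = dim_k(k[x,y]/(x^14, y^8))
A basis for k[x,y]/(x^14, y^8) is the set of monomials x^i * y^j
where 0 <= i < 14 and 0 <= j < 8.
The number of such monomials is 14 * 8 = 112

112


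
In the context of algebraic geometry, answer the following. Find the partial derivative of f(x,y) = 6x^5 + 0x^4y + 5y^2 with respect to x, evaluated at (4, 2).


df/dx = 5*6*x^4 + 4*0*x^3*y
At (4,2): 5*6*4^4 + 4*0*4^3*2
= 7680 + 0
= 7680

7680


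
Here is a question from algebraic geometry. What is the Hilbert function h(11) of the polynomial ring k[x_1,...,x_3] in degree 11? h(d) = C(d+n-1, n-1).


The Hilbert function for the polynomial ring in 3 variables is:
h(d) = C(d+n-1, n-1)
h(11) = C(11+3-1, 3-1) = C(13, 2)
= 13! / (2! * 11!)
= 78

78


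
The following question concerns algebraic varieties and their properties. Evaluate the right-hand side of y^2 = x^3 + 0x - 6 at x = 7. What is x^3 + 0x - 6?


Compute x^3 + 0x - 6 at x = 7:
x^3 = 7^3 = 343
0*x = 0*7 = 0
Sum: 343 + 0 - 6 = 337

337


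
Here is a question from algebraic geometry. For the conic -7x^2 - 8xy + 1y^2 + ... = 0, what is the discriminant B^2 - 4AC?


The discriminant of a conic Ax^2 + Bxy + Cy^2 + ... = 0 is B^2 - 4AC.
B^2 = (-8)^2 = 64
4AC = 4*(-7)*1 = -28
Discriminant = 64 + 28 = 92

92


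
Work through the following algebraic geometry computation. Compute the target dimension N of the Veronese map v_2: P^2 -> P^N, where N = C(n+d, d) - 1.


The Veronese embedding v_d: P^n -> P^N maps each point to all
degree-d monomials in n+1 homogeneous coordinates.
N = C(n+d, d) - 1
N = C(2+2, 2) - 1
N = C(4, 2) - 1
C(4, 2) = 6
N = 6 - 1 = 5

5


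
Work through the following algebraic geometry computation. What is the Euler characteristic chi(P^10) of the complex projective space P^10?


The complex projective space P^10 has one cell in each even real dimension 0, 2, ..., 20.
The cohomology groups are H^{2k}(P^10) = Z for k = 0,...,10, and 0 otherwise.
Euler characteristic = sum of Betti numbers = 1 per even-dimensional cohomology group.
chi(P^10) = 10 + 1 = 11

11


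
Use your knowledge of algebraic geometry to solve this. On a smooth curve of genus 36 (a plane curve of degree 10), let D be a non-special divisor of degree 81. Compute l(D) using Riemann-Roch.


First, compute the genus of a smooth plane curve of degree 10:
g = (d-1)(d-2)/2 = (10-1)(10-2)/2 = 36
For a non-special divisor D (i.e., h^1(D) = 0), Riemann-Roch gives:
l(D) = deg(D) - g + 1
Since deg(D) = 81 >= 2g - 1 = 71, D is non-special.
l(D) = 81 - 36 + 1 = 46

46


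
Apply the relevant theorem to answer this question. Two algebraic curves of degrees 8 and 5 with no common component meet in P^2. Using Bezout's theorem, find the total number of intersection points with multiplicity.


Bezout's theorem states the intersection count equals the product of degrees.
Intersection count = 8 * 5 = 40

40


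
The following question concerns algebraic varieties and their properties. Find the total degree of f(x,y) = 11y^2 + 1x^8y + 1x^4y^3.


Examine each term for its total degree (sum of exponents).
  Term '11y^2' has total degree 0+2 = 2.
  Term '1x^8y' has total degree 8+1 = 9.
  Term '1x^4y^3' has total degree 4+3 = 7.
The maximum total degree among all terms is 9.

9


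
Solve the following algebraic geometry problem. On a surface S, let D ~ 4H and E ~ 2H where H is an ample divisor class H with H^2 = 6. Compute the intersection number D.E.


Using bilinearity of the intersection pairing on a surface S:
(aH).(bH) = ab * (H.H)
We have H^2 = 6.
D.E = (4H).(2H) = 4*2*6
= 8*6
= 48

48


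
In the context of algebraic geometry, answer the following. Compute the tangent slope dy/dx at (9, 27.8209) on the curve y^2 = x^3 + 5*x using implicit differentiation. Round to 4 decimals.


Using implicit differentiation of y^2 = x^3 + 5*x:
2y * dy/dx = 3x^2 + 5
dy/dx = (3x^2 + 5)/(2y)
Numerator: 3*9^2 + 5 = 248
Denominator: 2*27.8209 = 55.6418
dy/dx = 248/55.6418 = 4.4571

4.4571


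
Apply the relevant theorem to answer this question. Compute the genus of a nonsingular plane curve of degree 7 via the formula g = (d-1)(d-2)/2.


Using the genus formula for smooth plane curves:
g = (d-1)(d-2)/2
g = (7-1)(7-2)/2
g = 6*5/2
g = 30/2 = 15

15


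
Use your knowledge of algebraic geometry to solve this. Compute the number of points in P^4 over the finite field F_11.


P^4(F_11) has (q^(n+1) - 1)/(q - 1) points.
= 11^4 + 11^3 + 11^2 + 11^1 + 11^0
= 14641 + 1331 + 121 + 11 + 1
= 16105

16105


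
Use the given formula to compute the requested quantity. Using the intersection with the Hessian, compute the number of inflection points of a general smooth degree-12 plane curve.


For a general smooth plane curve C of degree d, the inflection points are
the intersection of C with its Hessian curve, which has degree 3(d-2).
By Bezout, the total intersection number is d * 3(d-2) = 12 * 30 = 360.
For a general curve every flex is ordinary, so each contributes
multiplicity 1 to C·Hess(C), and the number of distinct inflection
points is 3d(d-2).
Inflection points = 3*12*(12-2) = 3*12*10 = 360

360


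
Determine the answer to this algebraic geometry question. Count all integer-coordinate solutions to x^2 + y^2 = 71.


Systematically check integer values of x where x^2 <= 71.
For each valid x, check if 71 - x^2 is a perfect square.
Total integer solutions found: 0

0


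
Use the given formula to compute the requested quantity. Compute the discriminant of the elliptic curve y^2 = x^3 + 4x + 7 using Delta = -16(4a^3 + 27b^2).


Compute each component:
4a^3 = 4*4^3 = 4*64 = 256
27b^2 = 27*7^2 = 27*49 = 1323
4a^3 + 27b^2 = 256 + 1323 = 1579
Delta = -16*1579 = -25264

-25264


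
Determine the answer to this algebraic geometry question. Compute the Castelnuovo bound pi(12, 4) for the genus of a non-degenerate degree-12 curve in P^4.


Castelnuovo's bound: write d - 1 = m(r-1) + epsilon with 0 <= epsilon < r-1.
d - 1 = 12 - 1 = 11
r - 1 = 4 - 1 = 3
11 = 3*3 + 2, so m = 3, epsilon = 2
pi(d, r) = m(m-1)(r-1)/2 + m*epsilon
= 3*2*3/2 + 3*2
= 18/2 + 6
= 9 + 6 = 15

15


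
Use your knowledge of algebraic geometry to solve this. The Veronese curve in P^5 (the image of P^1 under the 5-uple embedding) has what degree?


The rational normal curve in P^5 is the image of P^1 under the 5-uple Veronese.
A general hyperplane in P^5 pulls back to a degree-5 form on P^1, which has 5 zeros,
so the curve meets a general hyperplane in 5 points. Degree = 5.

5


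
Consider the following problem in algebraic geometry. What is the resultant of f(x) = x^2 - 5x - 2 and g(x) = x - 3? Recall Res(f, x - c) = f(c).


For Res(f, x - c), we evaluate f at x = c.
f(3) = 3^2 - 5*3 - 2
= 9 - 15 - 2
= -6 - 2 = -8
Res(f, g) = -8

-8


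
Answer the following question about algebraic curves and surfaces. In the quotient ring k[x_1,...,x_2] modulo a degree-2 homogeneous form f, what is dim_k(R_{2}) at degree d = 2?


For R = k[x_1,...,x_n]/(f) with f homogeneous of degree e:
The Hilbert series is (1 - t^e)/(1 - t)^n.
So h(d) = C(d+n-1, n-1) - C(d-e+n-1, n-1) for d >= e.
With n=2, e=2, d=2:
C(2+2-1, 2-1) = C(3, 1) = 3
C(2-2+2-1, 2-1) = C(1, 1) = 1
h(2) = 3 - 1 = 2

2


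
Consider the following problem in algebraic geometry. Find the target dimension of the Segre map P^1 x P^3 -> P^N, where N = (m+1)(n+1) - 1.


The Segre embedding maps P^m x P^n into P^N via
all products of coordinates from each factor.
N = (m+1)(n+1) - 1
N = (1+1)(3+1) - 1
N = 2*4 - 1
N = 8 - 1 = 7

7


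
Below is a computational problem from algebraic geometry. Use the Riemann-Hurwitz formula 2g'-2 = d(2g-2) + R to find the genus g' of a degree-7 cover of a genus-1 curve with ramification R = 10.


Riemann-Hurwitz formula: 2g' - 2 = d(2g - 2) + R
Given: d = 7, g = 1, R = 10
2g' - 2 = 7*(2*1 - 2) + 10
2g' - 2 = 7*0 + 10
2g' - 2 = 0 + 10 = 10
2g' = 12
g' = 6

6


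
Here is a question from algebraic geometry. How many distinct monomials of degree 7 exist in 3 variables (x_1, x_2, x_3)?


The number of degree-7 monomials in 3 variables is C(d+n-1, n-1).
= C(7+3-1, 3-1) = C(9, 2)
= 36

36


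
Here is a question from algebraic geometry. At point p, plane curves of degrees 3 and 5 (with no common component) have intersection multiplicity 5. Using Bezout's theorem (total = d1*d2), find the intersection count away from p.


By Bezout's theorem, the total intersection number is d1 * d2.
Total = 3 * 5 = 15
Intersection multiplicity at p = 5
Remaining intersections = 15 - 5 = 10

10


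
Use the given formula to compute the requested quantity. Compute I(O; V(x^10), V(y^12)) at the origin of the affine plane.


The intersection multiplicity of V(x^a) and V(y^b) at the origin is:
I(O; V(x^10), V(y^12)) = dim_k(k[x,y]/(x^10, y^12))
A basis for k[x,y]/(x^10, y^12) is the set of monomials x^i * y^j
where 0 <= i < 10 and 0 <= j < 12.
The number of such monomials is 10 * 12 = 120

120


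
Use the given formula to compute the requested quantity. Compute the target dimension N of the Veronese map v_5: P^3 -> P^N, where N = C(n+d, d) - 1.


The Veronese embedding v_d: P^n -> P^N maps each point to all
degree-d monomials in n+1 homogeneous coordinates.
N = C(n+d, d) - 1
N = C(3+5, 5) - 1
N = C(8, 5) - 1
C(8, 5) = 56
N = 56 - 1 = 55

55


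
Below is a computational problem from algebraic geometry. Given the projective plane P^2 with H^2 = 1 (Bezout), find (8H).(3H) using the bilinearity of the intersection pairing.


Using bilinearity of the intersection pairing on the projective plane P^2:
(aH).(bH) = ab * (H.H)
We have H^2 = 1 (Bezout).
D.E = (8H).(3H) = 8*3*1
= 24*1
= 24

24


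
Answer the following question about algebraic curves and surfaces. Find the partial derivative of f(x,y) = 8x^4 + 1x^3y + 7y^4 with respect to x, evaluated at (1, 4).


df/dx = 4*8*x^3 + 3*1*x^2*y
At (1,4): 4*8*1^3 + 3*1*1^2*4
= 32 + 12
= 44

44


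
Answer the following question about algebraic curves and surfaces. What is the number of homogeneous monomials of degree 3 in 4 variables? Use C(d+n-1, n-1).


The number of degree-3 monomials in 4 variables is C(d+n-1, n-1).
= C(3+4-1, 4-1) = C(6, 3)
= 20

20


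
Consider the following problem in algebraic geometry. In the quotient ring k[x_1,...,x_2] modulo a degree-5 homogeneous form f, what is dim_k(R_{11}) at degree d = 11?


For R = k[x_1,...,x_n]/(f) with f homogeneous of degree e:
The Hilbert series is (1 - t^e)/(1 - t)^n.
So h(d) = C(d+n-1, n-1) - C(d-e+n-1, n-1) for d >= e.
With n=2, e=5, d=11:
C(11+2-1, 2-1) = C(12, 1) = 12
C(11-5+2-1, 2-1) = C(7, 1) = 7
h(11) = 12 - 7 = 5

5


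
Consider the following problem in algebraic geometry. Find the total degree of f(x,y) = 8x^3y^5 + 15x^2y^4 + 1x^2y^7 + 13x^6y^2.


Examine each term for its total degree (sum of exponents).
  Term '8x^3y^5' has total degree 3+5 = 8.
  Term '15x^2y^4' has total degree 2+4 = 6.
  Term '1x^2y^7' has total degree 2+7 = 9.
  Term '13x^6y^2' has total degree 6+2 = 8.
The maximum total degree among all terms is 9.

9


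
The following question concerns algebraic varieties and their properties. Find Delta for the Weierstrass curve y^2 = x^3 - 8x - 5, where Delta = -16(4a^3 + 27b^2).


Compute each component:
4a^3 = 4*(-8)^3 = 4*(-512) = -2048
27b^2 = 27*(-5)^2 = 27*25 = 675
4a^3 + 27b^2 = -2048 + 675 = -1373
Delta = -16*(-1373) = 21968

21968


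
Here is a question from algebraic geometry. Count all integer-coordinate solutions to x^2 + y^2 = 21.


Systematically check integer values of x where x^2 <= 21.
For each valid x, check if 21 - x^2 is a perfect square.
Total integer solutions found: 0

0


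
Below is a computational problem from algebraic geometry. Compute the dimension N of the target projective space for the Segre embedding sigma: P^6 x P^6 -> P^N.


The Segre embedding maps P^m x P^n into P^N via
all products of coordinates from each factor.
N = (m+1)(n+1) - 1
N = (6+1)(6+1) - 1
N = 7*7 - 1
N = 49 - 1 = 48

48


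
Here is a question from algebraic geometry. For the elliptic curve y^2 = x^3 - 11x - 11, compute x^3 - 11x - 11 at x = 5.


Compute x^3 - 11x - 11 at x = 5:
x^3 = 5^3 = 125
(-11)*x = (-11)*5 = -55
Sum: 125 - 55 - 11 = 59

59


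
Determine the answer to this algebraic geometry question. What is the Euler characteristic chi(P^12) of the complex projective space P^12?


The complex projective space P^12 has one cell in each even real dimension 0, 2, ..., 24.
The cohomology groups are H^{2k}(P^12) = Z for k = 0,...,12, and 0 otherwise.
Euler characteristic = sum of Betti numbers = 1 per even-dimensional cohomology group.
chi(P^12) = 12 + 1 = 13

13


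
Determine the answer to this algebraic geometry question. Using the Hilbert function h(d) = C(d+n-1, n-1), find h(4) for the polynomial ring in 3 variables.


The Hilbert function for the polynomial ring in 3 variables is:
h(d) = C(d+n-1, n-1)
h(4) = C(4+3-1, 3-1) = C(6, 2)
= 6! / (2! * 4!)
= 15

15


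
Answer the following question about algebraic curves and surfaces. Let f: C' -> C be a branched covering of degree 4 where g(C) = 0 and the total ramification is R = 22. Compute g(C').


Riemann-Hurwitz formula: 2g' - 2 = d(2g - 2) + R
Given: d = 4, g = 0, R = 22
2g' - 2 = 4*(2*0 - 2) + 22
2g' - 2 = 4*(-2) + 22
2g' - 2 = -8 + 22 = 14
2g' = 16
g' = 8

8


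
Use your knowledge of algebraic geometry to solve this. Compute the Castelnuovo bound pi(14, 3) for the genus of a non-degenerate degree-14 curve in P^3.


Castelnuovo's bound: write d - 1 = m(r-1) + epsilon with 0 <= epsilon < r-1.
d - 1 = 14 - 1 = 13
r - 1 = 3 - 1 = 2
13 = 6*2 + 1, so m = 6, epsilon = 1
pi(d, r) = m(m-1)(r-1)/2 + m*epsilon
= 6*5*2/2 + 6*1
= 60/2 + 6
= 30 + 6 = 36

36


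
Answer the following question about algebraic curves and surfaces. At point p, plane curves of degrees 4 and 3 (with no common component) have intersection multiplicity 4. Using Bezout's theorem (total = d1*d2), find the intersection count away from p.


By Bezout's theorem, the total intersection number is d1 * d2.
Total = 4 * 3 = 12
Intersection multiplicity at p = 4
Remaining intersections = 12 - 4 = 8

8


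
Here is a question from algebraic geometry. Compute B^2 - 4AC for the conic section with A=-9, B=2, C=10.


The discriminant of a conic Ax^2 + Bxy + Cy^2 + ... = 0 is B^2 - 4AC.
B^2 = 2^2 = 4
4AC = 4*(-9)*10 = -360
Discriminant = 4 + 360 = 364

364


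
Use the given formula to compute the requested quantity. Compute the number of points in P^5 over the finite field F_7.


P^5(F_7) has (q^(n+1) - 1)/(q - 1) points.
= 7^5 + 7^4 + 7^3 + 7^2 + 7^1 + 7^0
= 16807 + 2401 + 343 + 49 + 7 + 1
= 19608

19608
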